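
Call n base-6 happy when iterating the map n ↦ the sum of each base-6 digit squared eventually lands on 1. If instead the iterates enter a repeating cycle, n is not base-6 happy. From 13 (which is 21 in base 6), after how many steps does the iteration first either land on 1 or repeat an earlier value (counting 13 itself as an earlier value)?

8

13 = (2,1)_6 → 5
5 = (5)_6 → 25
25 = (4,1)_6 → 17
17 = (2,5)_6 → 29
29 = (4,5)_6 → 41
41 = (1,0,5)_6 → 26
26 = (4,2)_6 → 20
20 = (3,2)_6 → 13  — 13 repeats.
That took 8 steps.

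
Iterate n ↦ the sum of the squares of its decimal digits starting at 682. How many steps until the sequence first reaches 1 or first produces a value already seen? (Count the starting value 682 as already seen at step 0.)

682 → 104
104 → 17
17 → 50
50 → 25
25 → 29
29 → 85
85 → 89
89 → 145
145 → 42
42 → 20
20 → 4
4 → 16
16 → 37
37 → 58
58 → 89  — 89 repeats.
That took 15 steps.

15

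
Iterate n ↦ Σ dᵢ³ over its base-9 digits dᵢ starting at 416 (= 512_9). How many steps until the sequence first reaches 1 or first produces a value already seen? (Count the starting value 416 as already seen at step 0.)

12

416 = (5,1,2)_9 → 5³ + 1³ + 2³ = 125 + 1 + 8 = 134
134 = (1,5,8)_9 → 1³ + 5³ + 8³ = 1 + 125 + 512 = 638
638 = (7,7,8)_9 → 7³ + 7³ + 8³ = 343 + 343 + 512 = 1198
1198 = (1,5,7,1)_9 → 1³ + 5³ + 7³ + 1³ = 1 + 125 + 343 + 1 = 470
470 = (5,7,2)_9 → 5³ + 7³ + 2³ = 125 + 343 + 8 = 476
476 = (5,7,8)_9 → 5³ + 7³ + 8³ = 125 + 343 + 512 = 980
980 = (1,3,0,8)_9 → 1³ + 3³ + 0³ + 8³ = 1 + 27 + 0 + 512 = 540
540 = (6,6,0)_9 → 6³ + 6³ + 0³ = 216 + 216 + 0 = 432
432 = (5,3,0)_9 → 5³ + 3³ + 0³ = 125 + 27 + 0 = 152
152 = (1,7,8)_9 → 1³ + 7³ + 8³ = 1 + 343 + 512 = 856
856 = (1,1,5,1)_9 → 1³ + 1³ + 5³ + 1³ = 1 + 1 + 125 + 1 = 128
128 = (1,5,2)_9 → 1³ + 5³ + 2³ = 1 + 125 + 8 = 134  — 134 repeats.
That took 12 steps.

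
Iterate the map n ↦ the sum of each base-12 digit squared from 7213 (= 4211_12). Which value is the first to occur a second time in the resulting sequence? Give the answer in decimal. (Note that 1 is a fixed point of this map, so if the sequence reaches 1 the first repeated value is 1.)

7213 = (4,2,1,1)_12 → 22
22 = (1,10)_12 → 101
101 = (8,5)_12 → 89
89 = (7,5)_12 → 74
74 = (6,2)_12 → 40
40 = (3,4)_12 → 25
25 = (2,1)_12 → 5
5 = (5)_12 → 25  — 25 already appeared earlier.

25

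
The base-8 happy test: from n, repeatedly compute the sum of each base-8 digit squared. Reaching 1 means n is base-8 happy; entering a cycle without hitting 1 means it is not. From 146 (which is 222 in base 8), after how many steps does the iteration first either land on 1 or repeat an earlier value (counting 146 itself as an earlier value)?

6

146 = (2,2,2)_8 → 2² + 2² + 2² = 4 + 4 + 4 = 12
12 = (1,4)_8 → 1² + 4² = 1 + 16 = 17
17 = (2,1)_8 → 2² + 1² = 4 + 1 = 5
5 = (5)_8 → 5² = 25
25 = (3,1)_8 → 3² + 1² = 9 + 1 = 10
10 = (1,2)_8 → 1² + 2² = 1 + 4 = 5  — 5 repeats.
That took 6 steps.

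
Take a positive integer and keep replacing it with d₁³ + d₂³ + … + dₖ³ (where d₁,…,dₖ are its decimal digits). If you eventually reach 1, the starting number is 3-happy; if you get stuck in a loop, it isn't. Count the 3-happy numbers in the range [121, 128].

1

121: 121 → 10 → 1  (reaches 1)
122: 122 → 17 → 344 → 155 → 251 → 134 → 92 → 737 → 713 → 371 → 371  (repeats 371)
123: 123 → 36 → 243 → 99 → 1458 → 702 → 351 → 153 → 153  (repeats 153)
124: 124 → 73 → 370 → 370  (repeats 370)
125: 125 → 134 → 92 → 737 → 713 → 371 → 371  (repeats 371)
126: 126 → 225 → 141 → 66 → 432 → 99 → 1458 → 702 → 351 → 153 → 153  (repeats 153)
127: 127 → 352 → 160 → 217 → 352  (repeats 352)
128: 128 → 521 → 134 → 92 → 737 → 713 → 371 → 371  (repeats 371)
3-happy: 121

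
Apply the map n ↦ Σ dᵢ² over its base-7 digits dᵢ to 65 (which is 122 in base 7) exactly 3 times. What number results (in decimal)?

25

65 = (1,2,2)_7 → 1² + 2² + 2² = 1 + 4 + 4 = 9
9 = (1,2)_7 → 1² + 2² = 1 + 4 = 5
5 = (5)_7 → 5² = 25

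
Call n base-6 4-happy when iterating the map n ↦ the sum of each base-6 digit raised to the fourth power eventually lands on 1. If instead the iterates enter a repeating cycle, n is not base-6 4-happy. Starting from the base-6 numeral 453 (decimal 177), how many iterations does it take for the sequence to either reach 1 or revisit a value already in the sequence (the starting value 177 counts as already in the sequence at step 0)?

177 = (4,5,3)_6 → 4⁴ + 5⁴ + 3⁴ = 256 + 625 + 81 = 962
962 = (4,2,4,2)_6 → 4⁴ + 2⁴ + 4⁴ + 2⁴ = 256 + 16 + 256 + 16 = 544
544 = (2,3,0,4)_6 → 2⁴ + 3⁴ + 0⁴ + 4⁴ = 16 + 81 + 0 + 256 = 353
353 = (1,3,4,5)_6 → 1⁴ + 3⁴ + 4⁴ + 5⁴ = 1 + 81 + 256 + 625 = 963
963 = (4,2,4,3)_6 → 4⁴ + 2⁴ + 4⁴ + 3⁴ = 256 + 16 + 256 + 81 = 609
609 = (2,4,5,3)_6 → 2⁴ + 4⁴ + 5⁴ + 3⁴ = 16 + 256 + 625 + 81 = 978
978 = (4,3,1,0)_6 → 4⁴ + 3⁴ + 1⁴ + 0⁴ = 256 + 81 + 1 + 0 = 338
338 = (1,3,2,2)_6 → 1⁴ + 3⁴ + 2⁴ + 2⁴ = 1 + 81 + 16 + 16 = 114
114 = (3,1,0)_6 → 3⁴ + 1⁴ + 0⁴ = 81 + 1 + 0 = 82
82 = (2,1,4)_6 → 2⁴ + 1⁴ + 4⁴ = 16 + 1 + 256 = 273
273 = (1,1,3,3)_6 → 1⁴ + 1⁴ + 3⁴ + 3⁴ = 1 + 1 + 81 + 81 = 164
164 = (4,3,2)_6 → 4⁴ + 3⁴ + 2⁴ = 256 + 81 + 16 = 353  — 353 repeats.
That took 12 steps.

12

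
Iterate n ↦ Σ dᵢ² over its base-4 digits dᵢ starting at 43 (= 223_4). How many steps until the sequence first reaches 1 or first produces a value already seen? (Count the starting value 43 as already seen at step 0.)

43 = (2,2,3)_4 → 2² + 2² + 3² = 17
17 = (1,0,1)_4 → 1² + 0² + 1² = 2
2 = (2)_4 → 2² = 4
4 = (1,0)_4 → 1² + 0² = 1  — reached 1.
That took 4 steps.

4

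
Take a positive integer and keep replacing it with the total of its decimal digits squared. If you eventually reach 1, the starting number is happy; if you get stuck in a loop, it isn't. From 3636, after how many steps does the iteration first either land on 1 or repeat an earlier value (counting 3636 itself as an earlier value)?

13

3636 → 3² + 6² + 3² + 6² = 90
90 → 9² + 0² = 81
81 → 8² + 1² = 65
65 → 6² + 5² = 61
61 → 6² + 1² = 37
37 → 3² + 7² = 58
58 → 5² + 8² = 89
89 → 8² + 9² = 145
145 → 1² + 4² + 5² = 42
42 → 4² + 2² = 20
20 → 2² + 0² = 4
4 → 4² = 16
16 → 1² + 6² = 37  — 37 repeats.
That took 13 steps.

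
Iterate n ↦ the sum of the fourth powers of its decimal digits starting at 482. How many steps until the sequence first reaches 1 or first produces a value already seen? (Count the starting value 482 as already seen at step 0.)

482 → 4⁴ + 8⁴ + 2⁴ = 4368
4368 → 4⁴ + 3⁴ + 6⁴ + 8⁴ = 5729
5729 → 5⁴ + 7⁴ + 2⁴ + 9⁴ = 9603
9603 → 9⁴ + 6⁴ + 0⁴ + 3⁴ = 7938
7938 → 7⁴ + 9⁴ + 3⁴ + 8⁴ = 13139
13139 → 1⁴ + 3⁴ + 1⁴ + 3⁴ + 9⁴ = 6725
6725 → 6⁴ + 7⁴ + 2⁴ + 5⁴ = 4338
4338 → 4⁴ + 3⁴ + 3⁴ + 8⁴ = 4514
4514 → 4⁴ + 5⁴ + 1⁴ + 4⁴ = 1138
1138 → 1⁴ + 1⁴ + 3⁴ + 8⁴ = 4179
4179 → 4⁴ + 1⁴ + 7⁴ + 9⁴ = 9219
9219 → 9⁴ + 2⁴ + 1⁴ + 9⁴ = 13139  — 13139 repeats.
That took 12 steps.

12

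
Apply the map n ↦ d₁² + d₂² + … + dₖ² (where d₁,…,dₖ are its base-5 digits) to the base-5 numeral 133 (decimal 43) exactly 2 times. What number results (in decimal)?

25

43 = (1,3,3)_5 → 1² + 3² + 3² = 19
19 = (3,4)_5 → 3² + 4² = 25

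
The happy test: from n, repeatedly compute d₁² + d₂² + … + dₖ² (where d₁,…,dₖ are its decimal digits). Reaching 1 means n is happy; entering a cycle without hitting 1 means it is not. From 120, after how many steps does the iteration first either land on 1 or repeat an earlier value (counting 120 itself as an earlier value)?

120 → 1² + 2² + 0² = 5
5 → 5² = 25
25 → 2² + 5² = 29
29 → 2² + 9² = 85
85 → 8² + 5² = 89
89 → 8² + 9² = 145
145 → 1² + 4² + 5² = 42
42 → 4² + 2² = 20
20 → 2² + 0² = 4
4 → 4² = 16
16 → 1² + 6² = 37
37 → 3² + 7² = 58
58 → 5² + 8² = 89  — 89 repeats.
That took 13 steps.

13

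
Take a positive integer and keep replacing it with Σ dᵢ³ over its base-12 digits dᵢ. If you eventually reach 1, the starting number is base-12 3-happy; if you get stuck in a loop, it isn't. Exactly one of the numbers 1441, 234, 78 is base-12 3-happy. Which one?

1441: 1441 → 1001 → 1672 → 1738 → 1001  — repeats 1001 (not base-12 3-happy)
234: 234 → 560 → 1539 → 1539  — repeats 1539 (not base-12 3-happy)
78: 78 → 432 → 27 → 35 → 1339 → 1099 → 1029 → 1073 → 593 → 190 → 1028 → 856 → 1520 → 1728 → 1  — reaches 1 (base-12 3-happy)

78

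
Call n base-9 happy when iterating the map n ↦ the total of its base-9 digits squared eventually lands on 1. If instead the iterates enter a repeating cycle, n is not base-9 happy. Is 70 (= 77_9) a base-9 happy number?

not base-9 happy

70 = (7,7)_9 → 98
98 = (1,1,8)_9 → 66
66 = (7,3)_9 → 58
58 = (6,4)_9 → 52
52 = (5,7)_9 → 74
74 = (8,2)_9 → 68
68 = (7,5)_9 → 74  — 74 already seen; the sequence cycles without reaching 1.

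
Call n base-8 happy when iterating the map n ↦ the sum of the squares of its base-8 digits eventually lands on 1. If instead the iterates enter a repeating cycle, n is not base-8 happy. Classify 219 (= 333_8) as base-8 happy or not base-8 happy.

base-8 happy

219 = (3,3,3)_8 → 3² + 3² + 3² = 27
27 = (3,3)_8 → 3² + 3² = 18
18 = (2,2)_8 → 2² + 2² = 8
8 = (1,0)_8 → 1² + 0² = 1  — reached 1.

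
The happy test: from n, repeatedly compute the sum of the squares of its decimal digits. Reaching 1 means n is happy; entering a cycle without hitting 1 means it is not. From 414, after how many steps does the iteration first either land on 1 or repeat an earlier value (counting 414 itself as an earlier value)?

13

414 → 4² + 1² + 4² = 33
33 → 3² + 3² = 18
18 → 1² + 8² = 65
65 → 6² + 5² = 61
61 → 6² + 1² = 37
37 → 3² + 7² = 58
58 → 5² + 8² = 89
89 → 8² + 9² = 145
145 → 1² + 4² + 5² = 42
42 → 4² + 2² = 20
20 → 2² + 0² = 4
4 → 4² = 16
16 → 1² + 6² = 37  — 37 repeats.
That took 13 steps.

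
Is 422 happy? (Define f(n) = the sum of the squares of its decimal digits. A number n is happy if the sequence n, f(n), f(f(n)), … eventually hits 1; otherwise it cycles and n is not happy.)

422 → 24
24 → 20
20 → 4
4 → 16
16 → 37
37 → 58
58 → 89
89 → 145
145 → 42
42 → 20  — 20 already seen; the sequence cycles without reaching 1.

not happy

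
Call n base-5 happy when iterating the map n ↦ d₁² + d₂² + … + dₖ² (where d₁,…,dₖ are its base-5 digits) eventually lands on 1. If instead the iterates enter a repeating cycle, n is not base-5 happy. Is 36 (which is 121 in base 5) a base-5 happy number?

not base-5 happy

36 = (1,2,1)_5 → 6
6 = (1,1)_5 → 2
2 = (2)_5 → 4
4 = (4)_5 → 16
16 = (3,1)_5 → 10
10 = (2,0)_5 → 4  — 4 already seen; the sequence cycles without reaching 1.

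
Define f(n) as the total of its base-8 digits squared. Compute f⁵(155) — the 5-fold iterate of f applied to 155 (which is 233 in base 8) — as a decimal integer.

5

155 = (2,3,3)_8 → 2² + 3² + 3² = 4 + 9 + 9 = 22
22 = (2,6)_8 → 2² + 6² = 4 + 36 = 40
40 = (5,0)_8 → 5² + 0² = 25 + 0 = 25
25 = (3,1)_8 → 3² + 1² = 9 + 1 = 10
10 = (1,2)_8 → 1² + 2² = 1 + 4 = 5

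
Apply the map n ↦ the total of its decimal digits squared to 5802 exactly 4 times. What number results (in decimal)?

65

5802 → 5² + 8² + 0² + 2² = 93
93 → 9² + 3² = 90
90 → 9² + 0² = 81
81 → 8² + 1² = 65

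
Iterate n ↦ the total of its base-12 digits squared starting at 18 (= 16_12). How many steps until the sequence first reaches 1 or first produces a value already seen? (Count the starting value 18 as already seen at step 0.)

5

18 = (1,6)_12 → 1² + 6² = 37
37 = (3,1)_12 → 3² + 1² = 10
10 = (10)_12 → 10² = 100
100 = (8,4)_12 → 8² + 4² = 80
80 = (6,8)_12 → 6² + 8² = 100  — 100 repeats.
That took 5 steps.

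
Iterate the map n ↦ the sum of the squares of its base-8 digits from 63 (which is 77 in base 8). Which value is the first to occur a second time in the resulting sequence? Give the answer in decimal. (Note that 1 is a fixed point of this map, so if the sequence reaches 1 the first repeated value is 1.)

63 = (7,7)_8 → 7² + 7² = 49 + 49 = 98
98 = (1,4,2)_8 → 1² + 4² + 2² = 1 + 16 + 4 = 21
21 = (2,5)_8 → 2² + 5² = 4 + 25 = 29
29 = (3,5)_8 → 3² + 5² = 9 + 25 = 34
34 = (4,2)_8 → 4² + 2² = 16 + 4 = 20
20 = (2,4)_8 → 2² + 4² = 4 + 16 = 20  — 20 already appeared earlier.

20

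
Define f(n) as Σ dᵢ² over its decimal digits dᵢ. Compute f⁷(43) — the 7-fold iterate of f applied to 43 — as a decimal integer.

43 → 25
25 → 29
29 → 85
85 → 89
89 → 145
145 → 42
42 → 20

20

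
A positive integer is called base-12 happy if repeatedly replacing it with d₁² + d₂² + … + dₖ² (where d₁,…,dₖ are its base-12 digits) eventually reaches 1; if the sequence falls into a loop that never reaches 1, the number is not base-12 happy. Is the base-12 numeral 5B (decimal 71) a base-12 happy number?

not base-12 happy

71 = (5,11)_12 → 5² + 11² = 25 + 121 = 146
146 = (1,0,2)_12 → 1² + 0² + 2² = 1 + 0 + 4 = 5
5 = (5)_12 → 5² = 25
25 = (2,1)_12 → 2² + 1² = 4 + 1 = 5  — 5 already seen; the sequence cycles without reaching 1.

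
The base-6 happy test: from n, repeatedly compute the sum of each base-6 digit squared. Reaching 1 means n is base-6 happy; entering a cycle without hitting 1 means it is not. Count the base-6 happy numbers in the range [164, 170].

164: 164 → 29 → 41 → 26 → 20 → 13 → 5 → 25 → 17 → 29  — not base-6 happy
165: 165 → 34 → 41 → 26 → 20 → 13 → 5 → 25 → 17 → 29 → 41  — not base-6 happy
166: 166 → 41 → 26 → 20 → 13 → 5 → 25 → 17 → 29 → 41  — not base-6 happy
167: 167 → 50 → 9 → 10 → 17 → 29 → 41 → 26 → 20 → 13 → 5 → 25 → 17  — not base-6 happy
168: 168 → 32 → 29 → 41 → 26 → 20 → 13 → 5 → 25 → 17 → 29  — not base-6 happy
169: 169 → 33 → 34 → 41 → 26 → 20 → 13 → 5 → 25 → 17 → 29 → 41  — not base-6 happy
170: 170 → 36 → 1  — base-6 happy
base-6 happy: 170

1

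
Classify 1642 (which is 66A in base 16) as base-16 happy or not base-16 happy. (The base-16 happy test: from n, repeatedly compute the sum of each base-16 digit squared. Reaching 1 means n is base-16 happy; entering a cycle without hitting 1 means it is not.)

1642 = (6,6,10)_16 → 6² + 6² + 10² = 172
172 = (10,12)_16 → 10² + 12² = 244
244 = (15,4)_16 → 15² + 4² = 241
241 = (15,1)_16 → 15² + 1² = 226
226 = (14,2)_16 → 14² + 2² = 200
200 = (12,8)_16 → 12² + 8² = 208
208 = (13,0)_16 → 13² + 0² = 169
169 = (10,9)_16 → 10² + 9² = 181
181 = (11,5)_16 → 11² + 5² = 146
146 = (9,2)_16 → 9² + 2² = 85
85 = (5,5)_16 → 5² + 5² = 50
50 = (3,2)_16 → 3² + 2² = 13
13 = (13)_16 → 13² = 169  — 169 already seen; the sequence cycles without reaching 1.

not base-16 happy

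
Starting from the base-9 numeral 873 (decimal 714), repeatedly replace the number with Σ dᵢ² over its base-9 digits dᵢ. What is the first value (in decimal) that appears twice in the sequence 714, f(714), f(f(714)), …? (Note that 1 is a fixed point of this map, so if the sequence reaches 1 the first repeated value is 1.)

74

714 = (8,7,3)_9 → 8² + 7² + 3² = 122
122 = (1,4,5)_9 → 1² + 4² + 5² = 42
42 = (4,6)_9 → 4² + 6² = 52
52 = (5,7)_9 → 5² + 7² = 74
74 = (8,2)_9 → 8² + 2² = 68
68 = (7,5)_9 → 7² + 5² = 74  — 74 already appeared earlier.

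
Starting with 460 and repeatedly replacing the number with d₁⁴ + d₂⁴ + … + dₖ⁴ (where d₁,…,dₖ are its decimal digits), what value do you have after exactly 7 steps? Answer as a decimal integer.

460 → 4⁴ + 6⁴ + 0⁴ = 1552
1552 → 1⁴ + 5⁴ + 5⁴ + 2⁴ = 1267
1267 → 1⁴ + 2⁴ + 6⁴ + 7⁴ = 3714
3714 → 3⁴ + 7⁴ + 1⁴ + 4⁴ = 2739
2739 → 2⁴ + 7⁴ + 3⁴ + 9⁴ = 9059
9059 → 9⁴ + 0⁴ + 5⁴ + 9⁴ = 13747
13747 → 1⁴ + 3⁴ + 7⁴ + 4⁴ + 7⁴ = 5140

5140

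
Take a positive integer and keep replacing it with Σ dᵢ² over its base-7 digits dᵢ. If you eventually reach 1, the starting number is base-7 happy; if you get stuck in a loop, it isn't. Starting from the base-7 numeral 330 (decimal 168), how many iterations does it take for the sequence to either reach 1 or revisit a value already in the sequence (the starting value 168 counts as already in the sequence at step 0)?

168 = (3,3,0)_7 → 3² + 3² + 0² = 9 + 9 + 0 = 18
18 = (2,4)_7 → 2² + 4² = 4 + 16 = 20
20 = (2,6)_7 → 2² + 6² = 4 + 36 = 40
40 = (5,5)_7 → 5² + 5² = 25 + 25 = 50
50 = (1,0,1)_7 → 1² + 0² + 1² = 1 + 0 + 1 = 2
2 = (2)_7 → 2² = 4
4 = (4)_7 → 4² = 16
16 = (2,2)_7 → 2² + 2² = 4 + 4 = 8
8 = (1,1)_7 → 1² + 1² = 1 + 1 = 2  — 2 repeats.
That took 9 steps.

9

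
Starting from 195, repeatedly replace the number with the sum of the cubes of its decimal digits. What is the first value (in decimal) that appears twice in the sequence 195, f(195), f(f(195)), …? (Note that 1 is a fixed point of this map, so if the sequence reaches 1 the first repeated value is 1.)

153

195 → 1³ + 9³ + 5³ = 1 + 729 + 125 = 855
855 → 8³ + 5³ + 5³ = 512 + 125 + 125 = 762
762 → 7³ + 6³ + 2³ = 343 + 216 + 8 = 567
567 → 5³ + 6³ + 7³ = 125 + 216 + 343 = 684
684 → 6³ + 8³ + 4³ = 216 + 512 + 64 = 792
792 → 7³ + 9³ + 2³ = 343 + 729 + 8 = 1080
1080 → 1³ + 0³ + 8³ + 0³ = 1 + 0 + 512 + 0 = 513
513 → 5³ + 1³ + 3³ = 125 + 1 + 27 = 153
153 → 1³ + 5³ + 3³ = 1 + 125 + 27 = 153  — 153 already appeared earlier.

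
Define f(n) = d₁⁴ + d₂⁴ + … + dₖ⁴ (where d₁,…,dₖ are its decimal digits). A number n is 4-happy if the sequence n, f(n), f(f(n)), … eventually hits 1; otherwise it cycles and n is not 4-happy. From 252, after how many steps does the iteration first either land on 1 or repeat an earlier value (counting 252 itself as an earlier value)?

12

252 → 657
657 → 4322
4322 → 369
369 → 7938
7938 → 13139
13139 → 6725
6725 → 4338
4338 → 4514
4514 → 1138
1138 → 4179
4179 → 9219
9219 → 13139  — 13139 repeats.
That took 12 steps.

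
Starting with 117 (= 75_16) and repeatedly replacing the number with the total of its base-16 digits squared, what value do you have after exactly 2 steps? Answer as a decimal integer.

117 = (7,5)_16 → 74
74 = (4,10)_16 → 116

116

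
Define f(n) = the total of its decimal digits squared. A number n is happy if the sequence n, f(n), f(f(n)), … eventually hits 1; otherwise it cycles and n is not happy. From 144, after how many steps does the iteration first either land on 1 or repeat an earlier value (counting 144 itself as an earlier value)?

144 → 33
33 → 18
18 → 65
65 → 61
61 → 37
37 → 58
58 → 89
89 → 145
145 → 42
42 → 20
20 → 4
4 → 16
16 → 37  — 37 repeats.
That took 13 steps.

13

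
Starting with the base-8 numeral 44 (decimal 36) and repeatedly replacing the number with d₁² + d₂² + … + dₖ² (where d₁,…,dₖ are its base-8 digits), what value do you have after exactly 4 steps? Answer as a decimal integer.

36 = (4,4)_8 → 4² + 4² = 32
32 = (4,0)_8 → 4² + 0² = 16
16 = (2,0)_8 → 2² + 0² = 4
4 = (4)_8 → 4² = 16

16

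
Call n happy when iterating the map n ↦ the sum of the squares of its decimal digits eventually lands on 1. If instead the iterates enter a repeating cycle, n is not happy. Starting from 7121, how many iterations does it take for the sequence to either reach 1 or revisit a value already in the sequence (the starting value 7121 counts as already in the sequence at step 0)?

14

7121 → 7² + 1² + 2² + 1² = 55
55 → 5² + 5² = 50
50 → 5² + 0² = 25
25 → 2² + 5² = 29
29 → 2² + 9² = 85
85 → 8² + 5² = 89
89 → 8² + 9² = 145
145 → 1² + 4² + 5² = 42
42 → 4² + 2² = 20
20 → 2² + 0² = 4
4 → 4² = 16
16 → 1² + 6² = 37
37 → 3² + 7² = 58
58 → 5² + 8² = 89  — 89 repeats.
That took 14 steps.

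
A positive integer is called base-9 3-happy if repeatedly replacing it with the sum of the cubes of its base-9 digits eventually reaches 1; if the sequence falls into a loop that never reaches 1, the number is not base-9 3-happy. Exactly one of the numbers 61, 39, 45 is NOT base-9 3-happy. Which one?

61: 61 → 559 → 729 → 1  — reaches 1 (base-9 3-happy)
39: 39 → 91 → 3 → 27 → 27  — repeats 27 (not base-9 3-happy)
45: 45 → 125 → 577 → 345 → 99 → 9 → 1  — reaches 1 (base-9 3-happy)

39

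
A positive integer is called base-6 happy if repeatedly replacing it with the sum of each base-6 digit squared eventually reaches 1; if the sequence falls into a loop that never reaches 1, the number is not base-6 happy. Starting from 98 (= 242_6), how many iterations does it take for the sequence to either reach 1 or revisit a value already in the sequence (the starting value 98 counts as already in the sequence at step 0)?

98 = (2,4,2)_6 → 2² + 4² + 2² = 4 + 16 + 4 = 24
24 = (4,0)_6 → 4² + 0² = 16 + 0 = 16
16 = (2,4)_6 → 2² + 4² = 4 + 16 = 20
20 = (3,2)_6 → 3² + 2² = 9 + 4 = 13
13 = (2,1)_6 → 2² + 1² = 4 + 1 = 5
5 = (5)_6 → 5² = 25
25 = (4,1)_6 → 4² + 1² = 16 + 1 = 17
17 = (2,5)_6 → 2² + 5² = 4 + 25 = 29
29 = (4,5)_6 → 4² + 5² = 16 + 25 = 41
41 = (1,0,5)_6 → 1² + 0² + 5² = 1 + 0 + 25 = 26
26 = (4,2)_6 → 4² + 2² = 16 + 4 = 20  — 20 repeats.
That took 11 steps.

11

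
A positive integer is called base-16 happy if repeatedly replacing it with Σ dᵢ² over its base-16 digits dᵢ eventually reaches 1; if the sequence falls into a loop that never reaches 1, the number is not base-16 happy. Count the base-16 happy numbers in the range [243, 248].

243: 243 → 234 → 296 → 69 → 41 → 85 → 50 → 13 → 169 → 181 → 146 → 85  (repeats 85)
244: 244 → 241 → 226 → 200 → 208 → 169 → 181 → 146 → 85 → 50 → 13 → 169  (repeats 169)
245: 245 → 250 → 325 → 42 → 104 → 100 → 52 → 25 → 82 → 29 → 170 → 200 → 208 → 169 → 181 → 146 → 85 → 50 → 13 → 169  (repeats 169)
246: 246 → 261 → 26 → 101 → 61 → 178 → 125 → 218 → 269 → 170 → 200 → 208 → 169 → 181 → 146 → 85 → 50 → 13 → 169  (repeats 169)
247: 247 → 274 → 6 → 36 → 20 → 17 → 2 → 4 → 16 → 1  (reaches 1)
248: 248 → 289 → 6 → 36 → 20 → 17 → 2 → 4 → 16 → 1  (reaches 1)
base-16 happy: 247, 248

2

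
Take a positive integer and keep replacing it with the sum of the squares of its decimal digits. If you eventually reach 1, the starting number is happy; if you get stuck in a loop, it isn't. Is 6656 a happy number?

happy

6656 → 6² + 6² + 5² + 6² = 133
133 → 1² + 3² + 3² = 19
19 → 1² + 9² = 82
82 → 8² + 2² = 68
68 → 6² + 8² = 100
100 → 1² + 0² + 0² = 1  — reached 1.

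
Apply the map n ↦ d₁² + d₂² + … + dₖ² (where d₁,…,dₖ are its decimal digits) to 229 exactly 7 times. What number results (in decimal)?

37

229 → 2² + 2² + 9² = 4 + 4 + 81 = 89
89 → 8² + 9² = 64 + 81 = 145
145 → 1² + 4² + 5² = 1 + 16 + 25 = 42
42 → 4² + 2² = 16 + 4 = 20
20 → 2² + 0² = 4 + 0 = 4
4 → 4² = 16
16 → 1² + 6² = 1 + 36 = 37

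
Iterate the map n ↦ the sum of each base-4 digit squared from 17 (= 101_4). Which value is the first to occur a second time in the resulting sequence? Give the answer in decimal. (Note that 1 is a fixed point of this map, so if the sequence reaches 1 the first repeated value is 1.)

17 = (1,0,1)_4 → 1² + 0² + 1² = 2
2 = (2)_4 → 2² = 4
4 = (1,0)_4 → 1² + 0² = 1  — reached the fixed point 1.
1 → 1, so 1 is the first repeated value.

1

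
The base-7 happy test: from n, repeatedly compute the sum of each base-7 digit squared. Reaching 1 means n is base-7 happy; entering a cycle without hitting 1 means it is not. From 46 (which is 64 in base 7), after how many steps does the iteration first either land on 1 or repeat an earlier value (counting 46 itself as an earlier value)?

3

46 = (6,4)_7 → 6² + 4² = 36 + 16 = 52
52 = (1,0,3)_7 → 1² + 0² + 3² = 1 + 0 + 9 = 10
10 = (1,3)_7 → 1² + 3² = 1 + 9 = 10  — 10 repeats.
That took 3 steps.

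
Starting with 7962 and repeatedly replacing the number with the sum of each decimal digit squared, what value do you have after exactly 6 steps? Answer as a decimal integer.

7962 → 7² + 9² + 6² + 2² = 170
170 → 1² + 7² + 0² = 50
50 → 5² + 0² = 25
25 → 2² + 5² = 29
29 → 2² + 9² = 85
85 → 8² + 5² = 89

89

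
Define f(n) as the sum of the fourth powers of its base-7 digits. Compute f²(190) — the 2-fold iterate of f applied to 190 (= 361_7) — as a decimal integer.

190 = (3,6,1)_7 → 3⁴ + 6⁴ + 1⁴ = 1378
1378 = (4,0,0,6)_7 → 4⁴ + 0⁴ + 0⁴ + 6⁴ = 1552

1552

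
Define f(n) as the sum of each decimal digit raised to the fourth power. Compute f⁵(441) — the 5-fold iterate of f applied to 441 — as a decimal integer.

441 → 513
513 → 707
707 → 4802
4802 → 4368
4368 → 5729

5729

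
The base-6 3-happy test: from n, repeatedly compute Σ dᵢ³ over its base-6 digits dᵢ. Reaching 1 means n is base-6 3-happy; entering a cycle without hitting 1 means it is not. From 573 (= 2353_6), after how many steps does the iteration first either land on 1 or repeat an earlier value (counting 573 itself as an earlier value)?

573 = (2,3,5,3)_6 → 2³ + 3³ + 5³ + 3³ = 8 + 27 + 125 + 27 = 187
187 = (5,1,1)_6 → 5³ + 1³ + 1³ = 125 + 1 + 1 = 127
127 = (3,3,1)_6 → 3³ + 3³ + 1³ = 27 + 27 + 1 = 55
55 = (1,3,1)_6 → 1³ + 3³ + 1³ = 1 + 27 + 1 = 29
29 = (4,5)_6 → 4³ + 5³ = 64 + 125 = 189
189 = (5,1,3)_6 → 5³ + 1³ + 3³ = 125 + 1 + 27 = 153
153 = (4,1,3)_6 → 4³ + 1³ + 3³ = 64 + 1 + 27 = 92
92 = (2,3,2)_6 → 2³ + 3³ + 2³ = 8 + 27 + 8 = 43
43 = (1,1,1)_6 → 1³ + 1³ + 1³ = 1 + 1 + 1 = 3
3 = (3)_6 → 3³ = 27
27 = (4,3)_6 → 4³ + 3³ = 64 + 27 = 91
91 = (2,3,1)_6 → 2³ + 3³ + 1³ = 8 + 27 + 1 = 36
36 = (1,0,0)_6 → 1³ + 0³ + 0³ = 1 + 0 + 0 = 1  — reached 1.
That took 13 steps.

13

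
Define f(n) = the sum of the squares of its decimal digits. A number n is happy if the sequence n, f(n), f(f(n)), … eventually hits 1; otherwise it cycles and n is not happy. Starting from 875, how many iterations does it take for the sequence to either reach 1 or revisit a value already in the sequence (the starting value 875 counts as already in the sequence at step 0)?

13

875 → 8² + 7² + 5² = 64 + 49 + 25 = 138
138 → 1² + 3² + 8² = 1 + 9 + 64 = 74
74 → 7² + 4² = 49 + 16 = 65
65 → 6² + 5² = 36 + 25 = 61
61 → 6² + 1² = 36 + 1 = 37
37 → 3² + 7² = 9 + 49 = 58
58 → 5² + 8² = 25 + 64 = 89
89 → 8² + 9² = 64 + 81 = 145
145 → 1² + 4² + 5² = 1 + 16 + 25 = 42
42 → 4² + 2² = 16 + 4 = 20
20 → 2² + 0² = 4 + 0 = 4
4 → 4² = 16
16 → 1² + 6² = 1 + 36 = 37  — 37 repeats.
That took 13 steps.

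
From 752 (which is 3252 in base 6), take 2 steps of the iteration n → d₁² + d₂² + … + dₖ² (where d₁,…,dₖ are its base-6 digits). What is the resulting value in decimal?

2

752 = (3,2,5,2)_6 → 3² + 2² + 5² + 2² = 42
42 = (1,1,0)_6 → 1² + 1² + 0² = 2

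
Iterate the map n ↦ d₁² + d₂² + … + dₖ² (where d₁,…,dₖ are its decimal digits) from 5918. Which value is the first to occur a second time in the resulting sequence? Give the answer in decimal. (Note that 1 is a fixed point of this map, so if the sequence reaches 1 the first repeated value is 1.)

5918 → 5² + 9² + 1² + 8² = 171
171 → 1² + 7² + 1² = 51
51 → 5² + 1² = 26
26 → 2² + 6² = 40
40 → 4² + 0² = 16
16 → 1² + 6² = 37
37 → 3² + 7² = 58
58 → 5² + 8² = 89
89 → 8² + 9² = 145
145 → 1² + 4² + 5² = 42
42 → 4² + 2² = 20
20 → 2² + 0² = 4
4 → 4² = 16  — 16 already appeared earlier.

16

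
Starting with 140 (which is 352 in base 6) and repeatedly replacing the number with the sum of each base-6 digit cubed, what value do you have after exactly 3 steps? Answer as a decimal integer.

140 = (3,5,2)_6 → 160
160 = (4,2,4)_6 → 136
136 = (3,4,4)_6 → 155

155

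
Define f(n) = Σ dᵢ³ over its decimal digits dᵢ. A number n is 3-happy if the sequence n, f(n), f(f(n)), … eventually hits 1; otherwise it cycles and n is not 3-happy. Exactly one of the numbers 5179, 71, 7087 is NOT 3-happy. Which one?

5179: 5179 → 1198 → 1243 → 100 → 1  — reaches 1 (3-happy)
71: 71 → 344 → 155 → 251 → 134 → 92 → 737 → 713 → 371 → 371  — repeats 371 (not 3-happy)
7087: 7087 → 1198 → 1243 → 100 → 1  — reaches 1 (3-happy)

71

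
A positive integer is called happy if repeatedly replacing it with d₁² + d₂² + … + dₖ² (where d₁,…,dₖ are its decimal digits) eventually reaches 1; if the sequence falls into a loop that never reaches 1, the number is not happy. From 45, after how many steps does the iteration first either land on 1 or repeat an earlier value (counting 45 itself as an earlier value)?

15

45 → 41
41 → 17
17 → 50
50 → 25
25 → 29
29 → 85
85 → 89
89 → 145
145 → 42
42 → 20
20 → 4
4 → 16
16 → 37
37 → 58
58 → 89  — 89 repeats.
That took 15 steps.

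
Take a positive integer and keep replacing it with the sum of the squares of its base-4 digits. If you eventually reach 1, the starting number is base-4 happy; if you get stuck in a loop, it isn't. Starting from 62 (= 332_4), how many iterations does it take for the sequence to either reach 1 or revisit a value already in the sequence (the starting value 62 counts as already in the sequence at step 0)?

62 = (3,3,2)_4 → 22
22 = (1,1,2)_4 → 6
6 = (1,2)_4 → 5
5 = (1,1)_4 → 2
2 = (2)_4 → 4
4 = (1,0)_4 → 1  — reached 1.
That took 6 steps.

6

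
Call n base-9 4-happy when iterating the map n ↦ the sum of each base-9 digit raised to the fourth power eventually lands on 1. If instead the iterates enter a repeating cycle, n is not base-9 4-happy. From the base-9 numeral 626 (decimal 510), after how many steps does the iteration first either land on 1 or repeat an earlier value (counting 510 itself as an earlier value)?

510 = (6,2,6)_9 → 6⁴ + 2⁴ + 6⁴ = 1296 + 16 + 1296 = 2608
2608 = (3,5,1,7)_9 → 3⁴ + 5⁴ + 1⁴ + 7⁴ = 81 + 625 + 1 + 2401 = 3108
3108 = (4,2,3,3)_9 → 4⁴ + 2⁴ + 3⁴ + 3⁴ = 256 + 16 + 81 + 81 = 434
434 = (5,3,2)_9 → 5⁴ + 3⁴ + 2⁴ = 625 + 81 + 16 = 722
722 = (8,8,2)_9 → 8⁴ + 8⁴ + 2⁴ = 4096 + 4096 + 16 = 8208
8208 = (1,2,2,3,0)_9 → 1⁴ + 2⁴ + 2⁴ + 3⁴ + 0⁴ = 1 + 16 + 16 + 81 + 0 = 114
114 = (1,3,6)_9 → 1⁴ + 3⁴ + 6⁴ = 1 + 81 + 1296 = 1378
1378 = (1,8,0,1)_9 → 1⁴ + 8⁴ + 0⁴ + 1⁴ = 1 + 4096 + 0 + 1 = 4098
4098 = (5,5,5,3)_9 → 5⁴ + 5⁴ + 5⁴ + 3⁴ = 625 + 625 + 625 + 81 = 1956
1956 = (2,6,1,3)_9 → 2⁴ + 6⁴ + 1⁴ + 3⁴ = 16 + 1296 + 1 + 81 = 1394
1394 = (1,8,1,8)_9 → 1⁴ + 8⁴ + 1⁴ + 8⁴ = 1 + 4096 + 1 + 4096 = 8194
8194 = (1,2,2,1,4)_9 → 1⁴ + 2⁴ + 2⁴ + 1⁴ + 4⁴ = 1 + 16 + 16 + 1 + 256 = 290
290 = (3,5,2)_9 → 3⁴ + 5⁴ + 2⁴ = 81 + 625 + 16 = 722  — 722 repeats.
That took 13 steps.

13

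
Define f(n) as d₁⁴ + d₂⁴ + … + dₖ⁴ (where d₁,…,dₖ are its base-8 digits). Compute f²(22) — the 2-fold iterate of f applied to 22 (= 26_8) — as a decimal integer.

528

22 = (2,6)_8 → 2⁴ + 6⁴ = 16 + 1296 = 1312
1312 = (2,4,4,0)_8 → 2⁴ + 4⁴ + 4⁴ + 0⁴ = 16 + 256 + 256 + 0 = 528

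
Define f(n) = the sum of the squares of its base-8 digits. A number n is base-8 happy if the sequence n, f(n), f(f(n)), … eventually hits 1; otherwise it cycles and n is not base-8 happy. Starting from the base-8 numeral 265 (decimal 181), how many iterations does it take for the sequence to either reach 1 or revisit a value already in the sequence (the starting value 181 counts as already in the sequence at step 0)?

5

181 = (2,6,5)_8 → 2² + 6² + 5² = 65
65 = (1,0,1)_8 → 1² + 0² + 1² = 2
2 = (2)_8 → 2² = 4
4 = (4)_8 → 4² = 16
16 = (2,0)_8 → 2² + 0² = 4  — 4 repeats.
That took 5 steps.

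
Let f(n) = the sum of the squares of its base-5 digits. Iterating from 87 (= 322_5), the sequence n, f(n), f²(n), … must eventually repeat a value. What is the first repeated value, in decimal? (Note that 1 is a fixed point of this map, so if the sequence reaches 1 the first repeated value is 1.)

87 = (3,2,2)_5 → 17
17 = (3,2)_5 → 13
13 = (2,3)_5 → 13  — 13 already appeared earlier.

13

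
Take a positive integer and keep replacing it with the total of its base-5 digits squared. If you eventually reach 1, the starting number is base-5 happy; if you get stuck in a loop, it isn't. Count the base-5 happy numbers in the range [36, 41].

36: 36 → 6 → 2 → 4 → 16 → 10 → 4  — not base-5 happy
37: 37 → 9 → 17 → 13 → 13  — not base-5 happy
38: 38 → 14 → 20 → 16 → 10 → 4 → 16  — not base-5 happy
39: 39 → 21 → 17 → 13 → 13  — not base-5 happy
40: 40 → 10 → 4 → 16 → 10  — not base-5 happy
41: 41 → 11 → 5 → 1  — base-5 happy
base-5 happy: 41

1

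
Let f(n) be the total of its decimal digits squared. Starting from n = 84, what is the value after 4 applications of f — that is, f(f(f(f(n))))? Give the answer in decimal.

29

84 → 8² + 4² = 64 + 16 = 80
80 → 8² + 0² = 64 + 0 = 64
64 → 6² + 4² = 36 + 16 = 52
52 → 5² + 2² = 25 + 4 = 29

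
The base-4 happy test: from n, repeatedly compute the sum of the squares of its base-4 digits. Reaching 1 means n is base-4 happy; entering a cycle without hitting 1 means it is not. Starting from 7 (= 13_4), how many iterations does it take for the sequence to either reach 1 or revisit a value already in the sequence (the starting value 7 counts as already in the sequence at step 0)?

4

7 = (1,3)_4 → 1² + 3² = 10
10 = (2,2)_4 → 2² + 2² = 8
8 = (2,0)_4 → 2² + 0² = 4
4 = (1,0)_4 → 1² + 0² = 1  — reached 1.
That took 4 steps.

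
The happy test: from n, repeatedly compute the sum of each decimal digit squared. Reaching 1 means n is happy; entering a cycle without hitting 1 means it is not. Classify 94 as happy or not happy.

94 → 97
97 → 130
130 → 10
10 → 1  — reached 1.

happy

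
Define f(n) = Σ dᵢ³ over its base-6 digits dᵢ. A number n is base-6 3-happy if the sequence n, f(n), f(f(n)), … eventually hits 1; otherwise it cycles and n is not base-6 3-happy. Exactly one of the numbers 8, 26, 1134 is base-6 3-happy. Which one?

1134

8: 8 → 9 → 28 → 128 → 62 → 73 → 9  — repeats 9 (not base-6 3-happy)
26: 26 → 72 → 8 → 9 → 28 → 128 → 62 → 73 → 9  — repeats 9 (not base-6 3-happy)
1134: 1134 → 153 → 92 → 43 → 3 → 27 → 91 → 36 → 1  — reaches 1 (base-6 3-happy)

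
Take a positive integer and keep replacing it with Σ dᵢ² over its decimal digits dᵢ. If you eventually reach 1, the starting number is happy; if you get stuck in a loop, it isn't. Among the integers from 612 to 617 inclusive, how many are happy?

1

612: 612 → 41 → 17 → 50 → 25 → 29 → 85 → 89 → 145 → 42 → 20 → 4 → 16 → 37 → 58 → 89  — not happy
613: 613 → 46 → 52 → 29 → 85 → 89 → 145 → 42 → 20 → 4 → 16 → 37 → 58 → 89  — not happy
614: 614 → 53 → 34 → 25 → 29 → 85 → 89 → 145 → 42 → 20 → 4 → 16 → 37 → 58 → 89  — not happy
615: 615 → 62 → 40 → 16 → 37 → 58 → 89 → 145 → 42 → 20 → 4 → 16  — not happy
616: 616 → 73 → 58 → 89 → 145 → 42 → 20 → 4 → 16 → 37 → 58  — not happy
617: 617 → 86 → 100 → 1  — happy
happy: 617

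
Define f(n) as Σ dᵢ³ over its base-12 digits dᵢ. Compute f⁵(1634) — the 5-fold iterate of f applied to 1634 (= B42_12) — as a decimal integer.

1634 = (11,4,2)_12 → 11³ + 4³ + 2³ = 1331 + 64 + 8 = 1403
1403 = (9,8,11)_12 → 9³ + 8³ + 11³ = 729 + 512 + 1331 = 2572
2572 = (1,5,10,4)_12 → 1³ + 5³ + 10³ + 4³ = 1 + 125 + 1000 + 64 = 1190
1190 = (8,3,2)_12 → 8³ + 3³ + 2³ = 512 + 27 + 8 = 547
547 = (3,9,7)_12 → 3³ + 9³ + 7³ = 27 + 729 + 343 = 1099

1099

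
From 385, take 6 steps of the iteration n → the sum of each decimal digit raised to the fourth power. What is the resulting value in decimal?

13139

385 → 3⁴ + 8⁴ + 5⁴ = 81 + 4096 + 625 = 4802
4802 → 4⁴ + 8⁴ + 0⁴ + 2⁴ = 256 + 4096 + 0 + 16 = 4368
4368 → 4⁴ + 3⁴ + 6⁴ + 8⁴ = 256 + 81 + 1296 + 4096 = 5729
5729 → 5⁴ + 7⁴ + 2⁴ + 9⁴ = 625 + 2401 + 16 + 6561 = 9603
9603 → 9⁴ + 6⁴ + 0⁴ + 3⁴ = 6561 + 1296 + 0 + 81 = 7938
7938 → 7⁴ + 9⁴ + 3⁴ + 8⁴ = 2401 + 6561 + 81 + 4096 = 13139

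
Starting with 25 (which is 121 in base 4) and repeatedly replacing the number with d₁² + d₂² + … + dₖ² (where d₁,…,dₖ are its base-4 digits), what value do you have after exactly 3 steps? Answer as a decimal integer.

25 = (1,2,1)_4 → 6
6 = (1,2)_4 → 5
5 = (1,1)_4 → 2

2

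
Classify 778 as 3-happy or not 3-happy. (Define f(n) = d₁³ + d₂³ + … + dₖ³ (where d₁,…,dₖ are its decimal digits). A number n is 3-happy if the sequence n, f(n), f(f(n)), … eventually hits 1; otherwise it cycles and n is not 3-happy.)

778 → 7³ + 7³ + 8³ = 343 + 343 + 512 = 1198
1198 → 1³ + 1³ + 9³ + 8³ = 1 + 1 + 729 + 512 = 1243
1243 → 1³ + 2³ + 4³ + 3³ = 1 + 8 + 64 + 27 = 100
100 → 1³ + 0³ + 0³ = 1 + 0 + 0 = 1  — reached 1.

3-happy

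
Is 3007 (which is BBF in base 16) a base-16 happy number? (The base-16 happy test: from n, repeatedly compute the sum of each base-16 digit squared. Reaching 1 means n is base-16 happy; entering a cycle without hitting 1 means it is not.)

base-16 happy

3007 = (11,11,15)_16 → 11² + 11² + 15² = 121 + 121 + 225 = 467
467 = (1,13,3)_16 → 1² + 13² + 3² = 1 + 169 + 9 = 179
179 = (11,3)_16 → 11² + 3² = 121 + 9 = 130
130 = (8,2)_16 → 8² + 2² = 64 + 4 = 68
68 = (4,4)_16 → 4² + 4² = 16 + 16 = 32
32 = (2,0)_16 → 2² + 0² = 4 + 0 = 4
4 = (4)_16 → 4² = 16
16 = (1,0)_16 → 1² + 0² = 1 + 0 = 1  — reached 1.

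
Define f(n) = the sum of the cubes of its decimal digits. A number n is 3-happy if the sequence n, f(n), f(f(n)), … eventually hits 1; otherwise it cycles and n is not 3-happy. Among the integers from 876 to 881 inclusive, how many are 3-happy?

876: 876 → 1071 → 345 → 216 → 225 → 141 → 66 → 432 → 99 → 1458 → 702 → 351 → 153 → 153  — not 3-happy
877: 877 → 1198 → 1243 → 100 → 1  — 3-happy
878: 878 → 1367 → 587 → 980 → 1241 → 74 → 407 → 407  — not 3-happy
879: 879 → 1584 → 702 → 351 → 153 → 153  — not 3-happy
880: 880 → 1024 → 73 → 370 → 370  — not 3-happy
881: 881 → 1025 → 134 → 92 → 737 → 713 → 371 → 371  — not 3-happy
3-happy: 877

1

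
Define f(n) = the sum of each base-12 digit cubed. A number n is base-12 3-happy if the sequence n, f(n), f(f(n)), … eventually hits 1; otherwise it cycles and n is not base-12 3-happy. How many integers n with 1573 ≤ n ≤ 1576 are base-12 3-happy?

3

1573: 1573 → 2332 → 137 → 1456 → 1065 → 1136 → 1855 → 1344 → 793 → 342 → 288 → 8 → 512 → 755 → 1464 → 1008 → 343 → 415 → 1351 → 1136  (repeats 1136)
1574: 1574 → 2339 → 1404 → 1458 → 1217 → 762 → 368 → 736 → 190 → 1028 → 856 → 1520 → 1728 → 1  (reaches 1)
1575: 1575 → 2358 → 345 → 801 → 1070 → 476 → 566 → 1366 → 1854 → 1217 → 762 → 368 → 736 → 190 → 1028 → 856 → 1520 → 1728 → 1  (reaches 1)
1576: 1576 → 2395 → 751 → 476 → 566 → 1366 → 1854 → 1217 → 762 → 368 → 736 → 190 → 1028 → 856 → 1520 → 1728 → 1  (reaches 1)
base-12 3-happy: 1574, 1575, 1576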